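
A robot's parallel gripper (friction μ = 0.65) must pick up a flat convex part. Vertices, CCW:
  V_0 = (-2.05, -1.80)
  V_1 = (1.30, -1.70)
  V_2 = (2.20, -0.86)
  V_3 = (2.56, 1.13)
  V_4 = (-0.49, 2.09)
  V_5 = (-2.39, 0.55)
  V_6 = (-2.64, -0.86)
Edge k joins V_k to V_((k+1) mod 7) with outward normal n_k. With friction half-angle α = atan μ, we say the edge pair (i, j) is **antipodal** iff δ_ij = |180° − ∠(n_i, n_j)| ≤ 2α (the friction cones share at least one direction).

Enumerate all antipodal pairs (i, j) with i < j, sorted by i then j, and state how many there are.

count = 9; pairs: (0,3), (0,4), (1,3), (1,4), (1,5), (2,4), (2,5), (2,6), (3,6)

α = atan 0.65 = 33.02°;  2α = 66.05°
n_0 = (+0.0298, -0.9996)
n_1 = (+0.6823, -0.7311)
n_2 = (+0.9840, -0.1780)
n_3 = (+0.3002, +0.9539)
n_4 = (-0.6297, +0.7769)
n_5 = (-0.9846, +0.1746)
n_6 = (-0.8470, -0.5316)
  (0,1): δ = 138.68°  ·
  (0,2): δ = 101.96°  ·
  (0,3): δ = 19.18°  ✓
  (0,4): δ = 37.32°  ✓
  (0,5): δ = 78.24°  ·
  (0,6): δ = 120.41°  ·
  (1,2): δ = 143.28°  ·
  (1,3): δ = 60.50°  ✓
  (1,4): δ = 4.00°  ✓
  (1,5): δ = 36.92°  ✓
  (1,6): δ = 79.09°  ·
  (2,3): δ = 97.22°  ·
  (2,4): δ = 40.72°  ✓
  (2,5): δ = 0.20°  ✓
  (2,6): δ = 42.37°  ✓
  (3,4): δ = 123.50°  ·
  (3,5): δ = 82.58°  ·
  (3,6): δ = 40.41°  ✓
  (4,5): δ = 139.08°  ·
  (4,6): δ = 96.91°  ·
  (5,6): δ = 137.83°  ·
antipodal pairs: 9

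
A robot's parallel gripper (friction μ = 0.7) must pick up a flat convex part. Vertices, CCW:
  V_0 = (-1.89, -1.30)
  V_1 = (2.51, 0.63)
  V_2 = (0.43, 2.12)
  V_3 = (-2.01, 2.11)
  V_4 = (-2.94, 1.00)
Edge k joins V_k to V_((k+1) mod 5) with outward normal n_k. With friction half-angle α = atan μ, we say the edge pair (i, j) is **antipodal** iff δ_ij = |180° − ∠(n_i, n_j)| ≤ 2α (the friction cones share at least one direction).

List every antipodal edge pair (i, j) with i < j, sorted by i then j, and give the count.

count = 5; pairs: (0,1), (0,2), (0,3), (1,4), (2,4)

α = atan 0.7 = 34.99°;  2α = 69.98°
n_0 = (+0.4017, -0.9158)
n_1 = (+0.5823, +0.8129)
n_2 = (-0.0041, +1.0000)
n_3 = (-0.7665, +0.6422)
n_4 = (-0.9097, -0.4153)
  (0,1): δ = 59.30°  ✓
  (0,2): δ = 23.45°  ✓
  (0,3): δ = 26.36°  ✓
  (0,4): δ = 90.85°  ·
  (1,2): δ = 144.15°  ·
  (1,3): δ = 94.34°  ·
  (1,4): δ = 29.85°  ✓
  (2,3): δ = 130.19°  ·
  (2,4): δ = 65.70°  ✓
  (3,4): δ = 115.50°  ·
antipodal pairs: 5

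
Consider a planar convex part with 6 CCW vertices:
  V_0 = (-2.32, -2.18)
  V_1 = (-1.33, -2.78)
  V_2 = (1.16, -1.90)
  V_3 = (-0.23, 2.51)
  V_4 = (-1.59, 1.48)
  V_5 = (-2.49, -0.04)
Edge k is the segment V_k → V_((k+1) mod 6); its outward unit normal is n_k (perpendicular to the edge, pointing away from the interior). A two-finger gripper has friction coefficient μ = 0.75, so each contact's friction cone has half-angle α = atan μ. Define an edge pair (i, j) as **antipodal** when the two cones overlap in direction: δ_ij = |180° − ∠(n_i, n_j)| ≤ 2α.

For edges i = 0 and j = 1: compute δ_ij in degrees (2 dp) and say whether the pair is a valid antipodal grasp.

α = atan 0.75 = 36.87°;  2α = 73.74°
edge 0: e_0 = (+0.99, -0.60);  n_0 = (-0.5183, -0.8552)
edge 1: e_1 = (+2.49, +0.88);  n_1 = (+0.3332, -0.9429)
∠(n_0, n_1) = 50.68°
δ = |180° − 50.68°| = 129.32°
129.32° > 2α = 73.74°  →  invalid

δ = 129.32°, invalid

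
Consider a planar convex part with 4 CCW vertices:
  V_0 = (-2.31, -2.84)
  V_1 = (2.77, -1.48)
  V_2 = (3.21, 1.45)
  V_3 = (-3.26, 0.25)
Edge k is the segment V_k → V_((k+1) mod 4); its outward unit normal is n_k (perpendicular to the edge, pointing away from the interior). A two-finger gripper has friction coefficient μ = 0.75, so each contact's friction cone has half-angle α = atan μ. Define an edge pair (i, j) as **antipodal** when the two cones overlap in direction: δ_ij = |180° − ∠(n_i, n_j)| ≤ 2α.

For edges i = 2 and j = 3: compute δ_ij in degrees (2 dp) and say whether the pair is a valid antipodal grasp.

δ = 83.42°, invalid

α = atan 0.75 = 36.87°;  2α = 73.74°
edge 2: e_2 = (-6.47, -1.20);  n_2 = (-0.1824, +0.9832)
edge 3: e_3 = (+0.95, -3.09);  n_3 = (-0.9558, -0.2939)
∠(n_2, n_3) = 96.58°
δ = |180° − 96.58°| = 83.42°
83.42° > 2α = 73.74°  →  invalid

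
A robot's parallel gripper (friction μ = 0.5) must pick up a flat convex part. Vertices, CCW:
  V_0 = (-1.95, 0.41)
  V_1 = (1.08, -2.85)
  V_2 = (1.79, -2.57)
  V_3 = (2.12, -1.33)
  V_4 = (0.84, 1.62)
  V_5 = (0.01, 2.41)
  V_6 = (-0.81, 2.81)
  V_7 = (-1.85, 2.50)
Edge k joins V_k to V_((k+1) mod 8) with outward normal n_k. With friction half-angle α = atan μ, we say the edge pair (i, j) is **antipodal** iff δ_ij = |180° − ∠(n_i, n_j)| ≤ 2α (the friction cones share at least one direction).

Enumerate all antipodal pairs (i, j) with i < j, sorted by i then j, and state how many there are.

α = atan 0.5 = 26.57°;  2α = 53.13°
n_0 = (-0.7325, -0.6808)
n_1 = (+0.3669, -0.9303)
n_2 = (+0.9664, -0.2572)
n_3 = (+0.9174, +0.3980)
n_4 = (+0.6894, +0.7243)
n_5 = (+0.4384, +0.8988)
n_6 = (-0.2857, +0.9583)
n_7 = (-0.9989, +0.0478)
  (0,1): δ = 111.38°  ·
  (0,2): δ = 57.81°  ·
  (0,3): δ = 19.45°  ✓
  (0,4): δ = 3.51°  ✓
  (0,5): δ = 21.09°  ✓
  (0,6): δ = 63.69°  ·
  (0,7): δ = 134.35°  ·
  (1,2): δ = 126.43°  ·
  (1,3): δ = 88.07°  ·
  (1,4): δ = 65.11°  ·
  (1,5): δ = 47.53°  ✓
  (1,6): δ = 4.92°  ✓
  (1,7): δ = 65.74°  ·
  (2,3): δ = 141.64°  ·
  (2,4): δ = 118.68°  ·
  (2,5): δ = 101.10°  ·
  (2,6): δ = 58.50°  ·
  (2,7): δ = 12.16°  ✓
  (3,4): δ = 157.04°  ·
  (3,5): δ = 139.46°  ·
  (3,6): δ = 96.86°  ·
  (3,7): δ = 26.20°  ✓
  (4,5): δ = 162.42°  ·
  (4,6): δ = 119.82°  ·
  (4,7): δ = 49.15°  ✓
  (5,6): δ = 137.40°  ·
  (5,7): δ = 66.74°  ·
  (6,7): δ = 109.34°  ·
antipodal pairs: 8

count = 8; pairs: (0,3), (0,4), (0,5), (1,5), (1,6), (2,7), (3,7), (4,7)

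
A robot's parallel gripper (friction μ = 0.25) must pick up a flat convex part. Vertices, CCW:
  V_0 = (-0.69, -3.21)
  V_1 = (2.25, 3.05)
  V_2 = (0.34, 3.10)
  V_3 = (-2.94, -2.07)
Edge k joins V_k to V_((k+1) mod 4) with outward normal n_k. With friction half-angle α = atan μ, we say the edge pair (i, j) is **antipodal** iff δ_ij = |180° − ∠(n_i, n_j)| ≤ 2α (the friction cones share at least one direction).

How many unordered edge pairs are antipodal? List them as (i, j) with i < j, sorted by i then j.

α = atan 0.25 = 14.04°;  2α = 28.07°
n_0 = (+0.9051, -0.4251)
n_1 = (+0.0262, +0.9997)
n_2 = (-0.8444, +0.5357)
n_3 = (-0.4520, -0.8920)
  (0,1): δ = 66.34°  ·
  (0,2): δ = 7.24°  ✓
  (0,3): δ = 88.29°  ·
  (1,2): δ = 120.89°  ·
  (1,3): δ = 25.37°  ✓
  (2,3): δ = 84.48°  ·
antipodal pairs: 2

count = 2; pairs: (0,2), (1,3)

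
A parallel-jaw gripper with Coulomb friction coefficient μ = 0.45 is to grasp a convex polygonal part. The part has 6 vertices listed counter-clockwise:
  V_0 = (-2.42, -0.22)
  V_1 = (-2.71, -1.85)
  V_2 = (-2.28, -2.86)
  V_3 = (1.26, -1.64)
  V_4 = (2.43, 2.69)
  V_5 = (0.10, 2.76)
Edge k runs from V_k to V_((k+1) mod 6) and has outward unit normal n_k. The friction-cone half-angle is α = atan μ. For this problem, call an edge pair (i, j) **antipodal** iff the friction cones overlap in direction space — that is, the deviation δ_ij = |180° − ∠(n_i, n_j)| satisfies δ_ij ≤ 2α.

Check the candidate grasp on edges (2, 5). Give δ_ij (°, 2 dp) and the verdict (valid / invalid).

δ = 30.77°, valid

α = atan 0.45 = 24.23°;  2α = 48.46°
edge 2: e_2 = (+3.54, +1.22);  n_2 = (+0.3258, -0.9454)
edge 5: e_5 = (-2.52, -2.98);  n_5 = (-0.7636, +0.6457)
∠(n_2, n_5) = 149.23°
δ = |180° − 149.23°| = 30.77°
30.77° ≤ 2α = 48.46°  →  valid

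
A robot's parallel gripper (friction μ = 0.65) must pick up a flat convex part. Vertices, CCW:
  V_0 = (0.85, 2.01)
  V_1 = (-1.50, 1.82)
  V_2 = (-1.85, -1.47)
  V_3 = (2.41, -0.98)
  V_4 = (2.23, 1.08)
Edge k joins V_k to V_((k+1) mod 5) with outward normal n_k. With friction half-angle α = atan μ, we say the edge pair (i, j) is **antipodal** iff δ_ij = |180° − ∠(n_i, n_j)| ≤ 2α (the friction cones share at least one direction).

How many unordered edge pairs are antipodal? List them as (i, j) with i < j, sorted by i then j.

count = 4; pairs: (0,2), (1,3), (1,4), (2,4)

α = atan 0.65 = 33.02°;  2α = 66.05°
n_0 = (-0.0806, +0.9967)
n_1 = (-0.9944, +0.1058)
n_2 = (+0.1143, -0.9934)
n_3 = (+0.9962, +0.0870)
n_4 = (+0.5589, +0.8293)
  (0,1): δ = 100.69°  ·
  (0,2): δ = 1.94°  ✓
  (0,3): δ = 90.37°  ·
  (0,4): δ = 141.40°  ·
  (1,2): δ = 77.37°  ·
  (1,3): δ = 11.07°  ✓
  (1,4): δ = 62.10°  ✓
  (2,3): δ = 91.57°  ·
  (2,4): δ = 40.54°  ✓
  (3,4): δ = 128.97°  ·
antipodal pairs: 4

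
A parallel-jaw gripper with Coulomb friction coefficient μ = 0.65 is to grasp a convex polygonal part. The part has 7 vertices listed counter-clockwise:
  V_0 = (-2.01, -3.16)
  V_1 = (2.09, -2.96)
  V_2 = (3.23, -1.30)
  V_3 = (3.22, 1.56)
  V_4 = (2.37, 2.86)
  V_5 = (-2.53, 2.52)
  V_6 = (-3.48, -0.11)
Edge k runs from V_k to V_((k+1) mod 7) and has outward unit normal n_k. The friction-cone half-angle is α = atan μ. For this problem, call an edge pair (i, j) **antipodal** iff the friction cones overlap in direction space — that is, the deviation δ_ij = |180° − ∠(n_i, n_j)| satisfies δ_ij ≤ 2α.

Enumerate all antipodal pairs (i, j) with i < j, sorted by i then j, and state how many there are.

α = atan 0.65 = 33.02°;  2α = 66.05°
n_0 = (+0.0487, -0.9988)
n_1 = (+0.8243, -0.5661)
n_2 = (+1.0000, +0.0035)
n_3 = (+0.8370, +0.5472)
n_4 = (-0.0692, +0.9976)
n_5 = (-0.9405, +0.3397)
n_6 = (-0.9008, -0.4342)
  (0,1): δ = 127.27°  ·
  (0,2): δ = 92.59°  ·
  (0,3): δ = 59.61°  ✓
  (0,4): δ = 1.18°  ✓
  (0,5): δ = 67.35°  ·
  (0,6): δ = 112.94°  ·
  (1,2): δ = 145.32°  ·
  (1,3): δ = 112.34°  ·
  (1,4): δ = 51.55°  ✓
  (1,5): δ = 14.62°  ✓
  (1,6): δ = 60.21°  ✓
  (2,3): δ = 147.02°  ·
  (2,4): δ = 86.23°  ·
  (2,5): δ = 20.06°  ✓
  (2,6): δ = 25.53°  ✓
  (3,4): δ = 119.21°  ·
  (3,5): δ = 53.04°  ✓
  (3,6): δ = 7.45°  ✓
  (4,5): δ = 113.83°  ·
  (4,6): δ = 68.24°  ·
  (5,6): δ = 134.41°  ·
antipodal pairs: 9

count = 9; pairs: (0,3), (0,4), (1,4), (1,5), (1,6), (2,5), (2,6), (3,5), (3,6)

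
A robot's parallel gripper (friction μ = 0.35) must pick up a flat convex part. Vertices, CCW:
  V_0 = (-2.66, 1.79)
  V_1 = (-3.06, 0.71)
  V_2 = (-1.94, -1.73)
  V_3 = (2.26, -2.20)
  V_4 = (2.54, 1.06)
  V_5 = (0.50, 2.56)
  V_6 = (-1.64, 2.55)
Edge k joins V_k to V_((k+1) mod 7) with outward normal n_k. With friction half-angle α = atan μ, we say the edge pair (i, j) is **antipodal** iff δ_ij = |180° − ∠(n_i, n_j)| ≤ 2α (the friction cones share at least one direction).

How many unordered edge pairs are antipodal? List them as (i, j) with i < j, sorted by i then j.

α = atan 0.35 = 19.29°;  2α = 38.58°
n_0 = (-0.9377, +0.3473)
n_1 = (-0.9088, -0.4172)
n_2 = (-0.1112, -0.9938)
n_3 = (+0.9963, -0.0856)
n_4 = (+0.5924, +0.8057)
n_5 = (-0.0047, +1.0000)
n_6 = (-0.5975, +0.8019)
  (0,1): δ = 135.02°  ·
  (0,2): δ = 76.06°  ·
  (0,3): δ = 15.41°  ✓
  (0,4): δ = 74.00°  ·
  (0,5): δ = 110.59°  ·
  (0,6): δ = 147.01°  ·
  (1,2): δ = 121.04°  ·
  (1,3): δ = 29.56°  ✓
  (1,4): δ = 29.02°  ✓
  (1,5): δ = 65.61°  ·
  (1,6): δ = 102.03°  ·
  (2,3): δ = 88.52°  ·
  (2,4): δ = 29.94°  ✓
  (2,5): δ = 6.65°  ✓
  (2,6): δ = 43.07°  ·
  (3,4): δ = 121.42°  ·
  (3,5): δ = 84.82°  ·
  (3,6): δ = 48.40°  ·
  (4,5): δ = 143.41°  ·
  (4,6): δ = 106.98°  ·
  (5,6): δ = 143.58°  ·
antipodal pairs: 5

count = 5; pairs: (0,3), (1,3), (1,4), (2,4), (2,5)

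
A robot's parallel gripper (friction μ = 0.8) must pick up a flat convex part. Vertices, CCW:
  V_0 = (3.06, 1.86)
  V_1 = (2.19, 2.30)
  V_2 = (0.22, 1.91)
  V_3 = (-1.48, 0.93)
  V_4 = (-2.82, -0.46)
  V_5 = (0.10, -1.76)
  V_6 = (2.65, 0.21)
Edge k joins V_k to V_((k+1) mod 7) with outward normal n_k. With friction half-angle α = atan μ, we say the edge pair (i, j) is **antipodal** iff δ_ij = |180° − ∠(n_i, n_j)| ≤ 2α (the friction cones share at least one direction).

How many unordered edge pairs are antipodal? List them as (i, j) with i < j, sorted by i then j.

count = 11; pairs: (0,4), (0,5), (1,4), (1,5), (1,6), (2,4), (2,5), (2,6), (3,4), (3,5), (3,6)

α = atan 0.8 = 38.66°;  2α = 77.32°
n_0 = (+0.4513, +0.8924)
n_1 = (-0.1942, +0.9810)
n_2 = (-0.4994, +0.8664)
n_3 = (-0.7199, +0.6940)
n_4 = (-0.4067, -0.9136)
n_5 = (+0.6114, -0.7914)
n_6 = (+0.9705, -0.2412)
  (0,1): δ = 141.97°  ·
  (0,2): δ = 123.21°  ·
  (0,3): δ = 107.12°  ·
  (0,4): δ = 2.83°  ✓
  (0,5): δ = 64.52°  ✓
  (0,6): δ = 102.87°  ·
  (1,2): δ = 161.24°  ·
  (1,3): δ = 145.15°  ·
  (1,4): δ = 35.20°  ✓
  (1,5): δ = 26.49°  ✓
  (1,6): δ = 64.85°  ✓
  (2,3): δ = 163.91°  ·
  (2,4): δ = 53.96°  ✓
  (2,5): δ = 7.73°  ✓
  (2,6): δ = 46.08°  ✓
  (3,4): δ = 70.05°  ✓
  (3,5): δ = 8.36°  ✓
  (3,6): δ = 30.00°  ✓
  (4,5): δ = 118.31°  ·
  (4,6): δ = 79.96°  ·
  (5,6): δ = 141.64°  ·
antipodal pairs: 11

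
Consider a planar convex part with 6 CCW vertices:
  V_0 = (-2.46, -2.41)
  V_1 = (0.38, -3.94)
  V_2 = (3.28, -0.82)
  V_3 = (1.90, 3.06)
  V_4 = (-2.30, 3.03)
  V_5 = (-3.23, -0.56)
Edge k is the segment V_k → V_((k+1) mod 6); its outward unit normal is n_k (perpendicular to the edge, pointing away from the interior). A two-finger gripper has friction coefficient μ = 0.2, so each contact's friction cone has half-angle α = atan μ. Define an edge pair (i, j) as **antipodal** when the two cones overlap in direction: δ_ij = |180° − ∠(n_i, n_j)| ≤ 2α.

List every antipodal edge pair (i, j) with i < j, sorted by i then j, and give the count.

α = atan 0.2 = 11.31°;  2α = 22.62°
n_0 = (-0.4743, -0.8804)
n_1 = (+0.7325, -0.6808)
n_2 = (+0.9422, +0.3351)
n_3 = (-0.0071, +1.0000)
n_4 = (-0.9680, +0.2508)
n_5 = (-0.9232, -0.3843)
  (0,1): δ = 104.59°  ·
  (0,2): δ = 42.11°  ·
  (0,3): δ = 28.72°  ·
  (0,4): δ = 103.79°  ·
  (0,5): δ = 140.91°  ·
  (1,2): δ = 117.51°  ·
  (1,3): δ = 46.68°  ·
  (1,4): δ = 28.38°  ·
  (1,5): δ = 65.50°  ·
  (2,3): δ = 109.17°  ·
  (2,4): δ = 34.10°  ·
  (2,5): δ = 3.02°  ✓
  (3,4): δ = 104.93°  ·
  (3,5): δ = 67.81°  ·
  (4,5): δ = 142.88°  ·
antipodal pairs: 1

count = 1; pairs: (2,5)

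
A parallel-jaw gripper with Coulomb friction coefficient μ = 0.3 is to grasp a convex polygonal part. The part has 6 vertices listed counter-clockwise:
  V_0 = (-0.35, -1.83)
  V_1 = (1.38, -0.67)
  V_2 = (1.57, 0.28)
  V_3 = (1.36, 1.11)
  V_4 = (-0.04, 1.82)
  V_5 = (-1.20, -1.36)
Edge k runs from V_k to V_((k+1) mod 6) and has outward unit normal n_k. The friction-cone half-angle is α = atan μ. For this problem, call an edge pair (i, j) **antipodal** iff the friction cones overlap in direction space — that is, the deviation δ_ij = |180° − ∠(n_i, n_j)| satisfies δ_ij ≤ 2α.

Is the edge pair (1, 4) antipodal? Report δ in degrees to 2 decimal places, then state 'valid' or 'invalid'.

δ = 8.73°, valid

α = atan 0.3 = 16.70°;  2α = 33.40°
edge 1: e_1 = (+0.19, +0.95);  n_1 = (+0.9806, -0.1961)
edge 4: e_4 = (-1.16, -3.18);  n_4 = (-0.9394, +0.3427)
∠(n_1, n_4) = 171.27°
δ = |180° − 171.27°| = 8.73°
8.73° ≤ 2α = 33.40°  →  valid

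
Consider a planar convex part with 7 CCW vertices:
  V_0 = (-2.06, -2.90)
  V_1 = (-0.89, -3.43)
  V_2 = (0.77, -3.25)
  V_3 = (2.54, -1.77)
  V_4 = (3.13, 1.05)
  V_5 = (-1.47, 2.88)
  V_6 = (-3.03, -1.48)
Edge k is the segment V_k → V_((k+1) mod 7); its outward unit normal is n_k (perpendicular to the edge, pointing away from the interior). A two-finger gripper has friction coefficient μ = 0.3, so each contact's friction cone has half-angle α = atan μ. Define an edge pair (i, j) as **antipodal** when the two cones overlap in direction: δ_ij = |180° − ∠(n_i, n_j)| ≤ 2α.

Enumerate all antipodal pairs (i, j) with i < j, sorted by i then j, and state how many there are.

count = 4; pairs: (0,4), (1,4), (2,5), (3,5)

α = atan 0.3 = 16.70°;  2α = 33.40°
n_0 = (-0.4126, -0.9109)
n_1 = (+0.1078, -0.9942)
n_2 = (+0.6415, -0.7672)
n_3 = (+0.9788, -0.2048)
n_4 = (+0.3696, +0.9292)
n_5 = (-0.9415, +0.3369)
n_6 = (-0.8257, -0.5641)
  (0,1): δ = 149.44°  ·
  (0,2): δ = 115.73°  ·
  (0,3): δ = 77.45°  ·
  (0,4): δ = 2.68°  ✓
  (0,5): δ = 94.68°  ·
  (0,6): δ = 148.71°  ·
  (1,2): δ = 146.29°  ·
  (1,3): δ = 108.01°  ·
  (1,4): δ = 27.88°  ✓
  (1,5): δ = 64.12°  ·
  (1,6): δ = 118.15°  ·
  (2,3): δ = 141.72°  ·
  (2,4): δ = 61.59°  ·
  (2,5): δ = 30.41°  ✓
  (2,6): δ = 84.44°  ·
  (3,4): δ = 99.88°  ·
  (3,5): δ = 7.87°  ✓
  (3,6): δ = 46.15°  ·
  (4,5): δ = 87.99°  ·
  (4,6): δ = 33.97°  ·
  (5,6): δ = 125.98°  ·
antipodal pairs: 4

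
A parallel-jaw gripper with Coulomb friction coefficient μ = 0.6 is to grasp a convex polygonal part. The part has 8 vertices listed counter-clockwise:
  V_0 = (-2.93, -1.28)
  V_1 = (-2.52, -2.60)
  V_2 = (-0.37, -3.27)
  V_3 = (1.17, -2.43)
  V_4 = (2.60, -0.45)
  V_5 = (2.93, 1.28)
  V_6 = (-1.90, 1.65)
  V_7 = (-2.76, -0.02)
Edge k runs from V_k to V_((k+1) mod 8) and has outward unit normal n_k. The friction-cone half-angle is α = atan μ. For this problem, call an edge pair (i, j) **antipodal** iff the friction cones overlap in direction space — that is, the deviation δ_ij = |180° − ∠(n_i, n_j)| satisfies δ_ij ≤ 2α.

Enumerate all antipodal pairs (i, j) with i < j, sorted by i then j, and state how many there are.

count = 11; pairs: (0,3), (0,4), (1,5), (2,5), (2,6), (2,7), (3,5), (3,6), (3,7), (4,6), (4,7)

α = atan 0.6 = 30.96°;  2α = 61.93°
n_0 = (-0.9550, -0.2966)
n_1 = (-0.2975, -0.9547)
n_2 = (+0.4789, -0.8779)
n_3 = (+0.8107, -0.5855)
n_4 = (+0.9823, -0.1874)
n_5 = (+0.0764, +0.9971)
n_6 = (-0.8890, +0.4578)
n_7 = (-0.9910, +0.1337)
  (0,1): δ = 124.56°  ·
  (0,2): δ = 78.64°  ·
  (0,3): δ = 53.09°  ✓
  (0,4): δ = 28.05°  ✓
  (0,5): δ = 68.36°  ·
  (0,6): δ = 135.50°  ·
  (0,7): δ = 155.06°  ·
  (1,2): δ = 134.08°  ·
  (1,3): δ = 108.53°  ·
  (1,4): δ = 83.49°  ·
  (1,5): δ = 12.93°  ✓
  (1,6): δ = 80.06°  ·
  (1,7): δ = 99.62°  ·
  (2,3): δ = 154.45°  ·
  (2,4): δ = 129.41°  ·
  (2,5): δ = 32.99°  ✓
  (2,6): δ = 34.14°  ✓
  (2,7): δ = 53.71°  ✓
  (3,4): δ = 154.96°  ·
  (3,5): δ = 58.54°  ✓
  (3,6): δ = 8.59°  ✓
  (3,7): δ = 28.15°  ✓
  (4,5): δ = 83.58°  ·
  (4,6): δ = 16.45°  ✓
  (4,7): δ = 3.12°  ✓
  (5,6): δ = 112.87°  ·
  (5,7): δ = 93.30°  ·
  (6,7): δ = 160.44°  ·
antipodal pairs: 11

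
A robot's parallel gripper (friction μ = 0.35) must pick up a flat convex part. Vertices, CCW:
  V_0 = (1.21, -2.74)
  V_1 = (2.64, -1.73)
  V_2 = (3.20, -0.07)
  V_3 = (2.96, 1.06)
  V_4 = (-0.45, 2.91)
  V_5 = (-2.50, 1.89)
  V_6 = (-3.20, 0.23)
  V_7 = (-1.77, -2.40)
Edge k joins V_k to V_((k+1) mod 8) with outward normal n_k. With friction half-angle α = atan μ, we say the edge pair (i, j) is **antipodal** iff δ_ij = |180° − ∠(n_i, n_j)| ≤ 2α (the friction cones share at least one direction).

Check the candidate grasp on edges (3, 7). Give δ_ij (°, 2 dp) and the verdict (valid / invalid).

δ = 21.97°, valid

α = atan 0.35 = 19.29°;  2α = 38.58°
edge 3: e_3 = (-3.41, +1.85);  n_3 = (+0.4769, +0.8790)
edge 7: e_7 = (+2.98, -0.34);  n_7 = (-0.1134, -0.9936)
∠(n_3, n_7) = 158.03°
δ = |180° − 158.03°| = 21.97°
21.97° ≤ 2α = 38.58°  →  valid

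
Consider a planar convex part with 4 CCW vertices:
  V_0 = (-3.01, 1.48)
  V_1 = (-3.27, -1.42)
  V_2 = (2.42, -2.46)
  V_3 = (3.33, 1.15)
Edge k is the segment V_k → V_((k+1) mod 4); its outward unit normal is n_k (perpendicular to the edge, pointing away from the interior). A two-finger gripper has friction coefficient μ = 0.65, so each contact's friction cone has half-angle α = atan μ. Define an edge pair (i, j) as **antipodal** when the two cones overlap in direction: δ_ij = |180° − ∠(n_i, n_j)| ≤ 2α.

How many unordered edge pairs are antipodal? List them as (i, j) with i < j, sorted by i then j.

count = 2; pairs: (0,2), (1,3)

α = atan 0.65 = 33.02°;  2α = 66.05°
n_0 = (-0.9960, +0.0893)
n_1 = (-0.1798, -0.9837)
n_2 = (+0.9697, -0.2444)
n_3 = (+0.0520, +0.9986)
  (0,1): δ = 95.23°  ·
  (0,2): δ = 9.03°  ✓
  (0,3): δ = 92.14°  ·
  (1,2): δ = 93.79°  ·
  (1,3): δ = 7.38°  ✓
  (2,3): δ = 78.83°  ·
antipodal pairs: 2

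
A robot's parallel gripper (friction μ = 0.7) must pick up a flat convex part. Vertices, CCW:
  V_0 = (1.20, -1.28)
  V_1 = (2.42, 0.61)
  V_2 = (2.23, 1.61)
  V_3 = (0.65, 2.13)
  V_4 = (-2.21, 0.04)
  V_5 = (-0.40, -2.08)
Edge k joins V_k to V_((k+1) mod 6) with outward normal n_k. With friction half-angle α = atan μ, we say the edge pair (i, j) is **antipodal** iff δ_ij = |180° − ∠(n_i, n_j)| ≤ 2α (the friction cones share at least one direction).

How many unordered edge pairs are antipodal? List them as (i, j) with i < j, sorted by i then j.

α = atan 0.7 = 34.99°;  2α = 69.98°
n_0 = (+0.8402, -0.5423)
n_1 = (+0.9824, +0.1867)
n_2 = (+0.3126, +0.9499)
n_3 = (-0.5900, +0.8074)
n_4 = (-0.7605, -0.6493)
n_5 = (+0.4472, -0.8944)
  (0,1): δ = 136.40°  ·
  (0,2): δ = 75.37°  ·
  (0,3): δ = 21.00°  ✓
  (0,4): δ = 73.33°  ·
  (0,5): δ = 149.41°  ·
  (1,2): δ = 118.98°  ·
  (1,3): δ = 64.60°  ✓
  (1,4): δ = 29.73°  ✓
  (1,5): δ = 105.81°  ·
  (2,3): δ = 125.62°  ·
  (2,4): δ = 31.29°  ✓
  (2,5): δ = 44.78°  ✓
  (3,4): δ = 85.67°  ·
  (3,5): δ = 9.59°  ✓
  (4,5): δ = 103.92°  ·
antipodal pairs: 6

count = 6; pairs: (0,3), (1,3), (1,4), (2,4), (2,5), (3,5)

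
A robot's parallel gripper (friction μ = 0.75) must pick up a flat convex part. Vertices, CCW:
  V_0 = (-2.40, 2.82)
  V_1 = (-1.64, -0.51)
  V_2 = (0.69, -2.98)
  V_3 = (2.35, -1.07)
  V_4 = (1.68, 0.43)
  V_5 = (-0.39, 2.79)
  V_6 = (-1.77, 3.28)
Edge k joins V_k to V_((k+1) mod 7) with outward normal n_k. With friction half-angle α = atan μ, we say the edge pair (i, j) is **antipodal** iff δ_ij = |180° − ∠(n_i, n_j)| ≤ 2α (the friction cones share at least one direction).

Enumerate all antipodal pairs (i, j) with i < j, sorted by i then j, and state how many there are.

α = atan 0.75 = 36.87°;  2α = 73.74°
n_0 = (-0.9749, -0.2225)
n_1 = (-0.7274, -0.6862)
n_2 = (+0.7548, -0.6560)
n_3 = (+0.9131, +0.4078)
n_4 = (+0.7518, +0.6594)
n_5 = (+0.3346, +0.9424)
n_6 = (-0.5897, +0.8076)
  (0,1): δ = 149.53°  ·
  (0,2): δ = 53.85°  ✓
  (0,3): δ = 11.21°  ✓
  (0,4): δ = 28.40°  ✓
  (0,5): δ = 57.60°  ✓
  (0,6): δ = 113.28°  ·
  (1,2): δ = 84.32°  ·
  (1,3): δ = 19.26°  ✓
  (1,4): δ = 2.07°  ✓
  (1,5): δ = 27.12°  ✓
  (1,6): δ = 82.81°  ·
  (2,3): δ = 114.94°  ·
  (2,4): δ = 97.75°  ·
  (2,5): δ = 68.55°  ✓
  (2,6): δ = 12.87°  ✓
  (3,4): δ = 162.81°  ·
  (3,5): δ = 133.62°  ·
  (3,6): δ = 77.93°  ·
  (4,5): δ = 150.80°  ·
  (4,6): δ = 95.12°  ·
  (5,6): δ = 124.32°  ·
antipodal pairs: 9

count = 9; pairs: (0,2), (0,3), (0,4), (0,5), (1,3), (1,4), (1,5), (2,5), (2,6)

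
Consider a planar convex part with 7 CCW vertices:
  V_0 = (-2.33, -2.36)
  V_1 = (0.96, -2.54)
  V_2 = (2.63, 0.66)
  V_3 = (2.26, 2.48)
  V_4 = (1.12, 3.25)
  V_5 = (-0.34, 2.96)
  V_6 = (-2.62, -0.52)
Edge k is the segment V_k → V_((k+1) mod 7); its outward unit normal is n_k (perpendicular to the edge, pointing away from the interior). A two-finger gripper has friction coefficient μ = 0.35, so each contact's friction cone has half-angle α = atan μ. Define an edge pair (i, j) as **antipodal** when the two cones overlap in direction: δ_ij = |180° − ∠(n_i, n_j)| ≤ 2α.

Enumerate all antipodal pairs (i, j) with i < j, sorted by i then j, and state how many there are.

α = atan 0.35 = 19.29°;  2α = 38.58°
n_0 = (-0.0546, -0.9985)
n_1 = (+0.8865, -0.4627)
n_2 = (+0.9800, +0.1992)
n_3 = (+0.5597, +0.8287)
n_4 = (-0.1948, +0.9808)
n_5 = (-0.8365, +0.5480)
n_6 = (-0.9878, -0.1557)
  (0,1): δ = 114.43°  ·
  (0,2): δ = 75.38°  ·
  (0,3): δ = 30.91°  ✓
  (0,4): δ = 14.37°  ✓
  (0,5): δ = 59.90°  ·
  (0,6): δ = 102.09°  ·
  (1,2): δ = 140.95°  ·
  (1,3): δ = 96.48°  ·
  (1,4): δ = 51.21°  ·
  (1,5): δ = 5.67°  ✓
  (1,6): δ = 36.52°  ✓
  (2,3): δ = 135.53°  ·
  (2,4): δ = 90.26°  ·
  (2,5): δ = 44.72°  ·
  (2,6): δ = 2.53°  ✓
  (3,4): δ = 134.73°  ·
  (3,5): δ = 89.20°  ·
  (3,6): δ = 47.01°  ·
  (4,5): δ = 134.47°  ·
  (4,6): δ = 92.28°  ·
  (5,6): δ = 137.81°  ·
antipodal pairs: 5

count = 5; pairs: (0,3), (0,4), (1,5), (1,6), (2,6)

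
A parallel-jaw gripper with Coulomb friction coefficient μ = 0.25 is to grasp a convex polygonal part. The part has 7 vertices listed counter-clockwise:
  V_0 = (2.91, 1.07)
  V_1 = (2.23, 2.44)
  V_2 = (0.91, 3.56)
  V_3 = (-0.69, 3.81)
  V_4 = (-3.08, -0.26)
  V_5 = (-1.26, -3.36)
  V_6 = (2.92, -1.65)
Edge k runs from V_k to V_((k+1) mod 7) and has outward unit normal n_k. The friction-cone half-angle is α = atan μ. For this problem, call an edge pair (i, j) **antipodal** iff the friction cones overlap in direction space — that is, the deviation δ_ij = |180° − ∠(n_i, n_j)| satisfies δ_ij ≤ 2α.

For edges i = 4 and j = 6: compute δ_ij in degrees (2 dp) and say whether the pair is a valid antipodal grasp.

α = atan 0.25 = 14.04°;  2α = 28.07°
edge 4: e_4 = (+1.82, -3.10);  n_4 = (-0.8624, -0.5063)
edge 6: e_6 = (-0.01, +2.72);  n_6 = (+1.0000, +0.0037)
∠(n_4, n_6) = 149.79°
δ = |180° − 149.79°| = 30.21°
30.21° > 2α = 28.07°  →  invalid

δ = 30.21°, invalid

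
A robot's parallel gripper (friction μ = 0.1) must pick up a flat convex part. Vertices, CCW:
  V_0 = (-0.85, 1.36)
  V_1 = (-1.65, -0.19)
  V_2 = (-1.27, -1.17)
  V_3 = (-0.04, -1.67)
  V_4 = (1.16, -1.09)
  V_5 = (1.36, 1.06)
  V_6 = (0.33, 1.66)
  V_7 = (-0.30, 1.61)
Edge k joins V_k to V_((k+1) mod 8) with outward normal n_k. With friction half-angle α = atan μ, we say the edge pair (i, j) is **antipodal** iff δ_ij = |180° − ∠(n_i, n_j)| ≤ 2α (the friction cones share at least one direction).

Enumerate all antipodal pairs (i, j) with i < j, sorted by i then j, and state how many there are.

α = atan 0.1 = 5.71°;  2α = 11.42°
n_0 = (-0.8886, +0.4586)
n_1 = (-0.9324, -0.3615)
n_2 = (-0.3766, -0.9264)
n_3 = (+0.4352, -0.9003)
n_4 = (+0.9957, -0.0926)
n_5 = (+0.5033, +0.8641)
n_6 = (-0.0791, +0.9969)
n_7 = (-0.4138, +0.9104)
  (0,1): δ = 131.51°  ·
  (0,2): δ = 84.82°  ·
  (0,3): δ = 36.90°  ·
  (0,4): δ = 21.99°  ·
  (0,5): δ = 87.08°  ·
  (0,6): δ = 121.84°  ·
  (0,7): δ = 141.74°  ·
  (1,2): δ = 133.32°  ·
  (1,3): δ = 85.40°  ·
  (1,4): δ = 26.51°  ·
  (1,5): δ = 38.58°  ·
  (1,6): δ = 73.34°  ·
  (1,7): δ = 93.25°  ·
  (2,3): δ = 132.08°  ·
  (2,4): δ = 73.19°  ·
  (2,5): δ = 8.10°  ✓
  (2,6): δ = 26.66°  ·
  (2,7): δ = 46.57°  ·
  (3,4): δ = 121.11°  ·
  (3,5): δ = 56.02°  ·
  (3,6): δ = 21.26°  ·
  (3,7): δ = 1.35°  ✓
  (4,5): δ = 114.91°  ·
  (4,6): δ = 80.15°  ·
  (4,7): δ = 60.24°  ·
  (5,6): δ = 145.24°  ·
  (5,7): δ = 125.33°  ·
  (6,7): δ = 160.09°  ·
antipodal pairs: 2

count = 2; pairs: (2,5), (3,7)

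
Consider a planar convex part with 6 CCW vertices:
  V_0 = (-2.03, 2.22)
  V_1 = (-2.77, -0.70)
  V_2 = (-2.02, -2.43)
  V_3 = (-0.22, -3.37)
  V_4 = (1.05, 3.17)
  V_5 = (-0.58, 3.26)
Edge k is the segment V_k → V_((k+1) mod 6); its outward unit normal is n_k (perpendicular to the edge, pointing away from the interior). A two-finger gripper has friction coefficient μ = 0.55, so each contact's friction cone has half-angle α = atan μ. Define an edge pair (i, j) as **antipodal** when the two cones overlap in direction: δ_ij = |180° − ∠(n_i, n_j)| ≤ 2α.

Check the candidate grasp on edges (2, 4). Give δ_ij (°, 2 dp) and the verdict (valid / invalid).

α = atan 0.55 = 28.81°;  2α = 57.62°
edge 2: e_2 = (+1.80, -0.94);  n_2 = (-0.4629, -0.8864)
edge 4: e_4 = (-1.63, +0.09);  n_4 = (+0.0551, +0.9985)
∠(n_2, n_4) = 155.59°
δ = |180° − 155.59°| = 24.41°
24.41° ≤ 2α = 57.62°  →  valid

δ = 24.41°, valid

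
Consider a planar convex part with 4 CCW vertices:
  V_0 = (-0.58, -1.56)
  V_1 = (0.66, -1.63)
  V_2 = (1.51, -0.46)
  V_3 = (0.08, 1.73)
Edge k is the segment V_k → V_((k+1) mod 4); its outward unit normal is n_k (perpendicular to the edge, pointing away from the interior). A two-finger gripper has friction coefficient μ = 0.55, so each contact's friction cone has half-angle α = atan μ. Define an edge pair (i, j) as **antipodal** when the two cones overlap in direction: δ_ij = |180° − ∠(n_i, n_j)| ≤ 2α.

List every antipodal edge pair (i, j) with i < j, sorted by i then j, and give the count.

α = atan 0.55 = 28.81°;  2α = 57.62°
n_0 = (-0.0564, -0.9984)
n_1 = (+0.8090, -0.5878)
n_2 = (+0.8373, +0.5467)
n_3 = (-0.9805, +0.1967)
  (0,1): δ = 122.77°  ·
  (0,2): δ = 53.63°  ✓
  (0,3): δ = 81.89°  ·
  (1,2): δ = 110.86°  ·
  (1,3): δ = 24.65°  ✓
  (2,3): δ = 44.49°  ✓
antipodal pairs: 3

count = 3; pairs: (0,2), (1,3), (2,3)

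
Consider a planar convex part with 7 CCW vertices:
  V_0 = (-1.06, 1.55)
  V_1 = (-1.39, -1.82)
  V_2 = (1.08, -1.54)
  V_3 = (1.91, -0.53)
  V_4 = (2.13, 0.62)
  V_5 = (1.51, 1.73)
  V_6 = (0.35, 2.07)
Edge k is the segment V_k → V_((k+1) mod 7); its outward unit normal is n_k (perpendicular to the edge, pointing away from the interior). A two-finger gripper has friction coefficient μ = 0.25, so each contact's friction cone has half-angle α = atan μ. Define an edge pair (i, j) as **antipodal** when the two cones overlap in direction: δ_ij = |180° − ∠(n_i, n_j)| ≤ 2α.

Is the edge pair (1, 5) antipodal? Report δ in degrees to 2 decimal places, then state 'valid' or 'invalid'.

α = atan 0.25 = 14.04°;  2α = 28.07°
edge 1: e_1 = (+2.47, +0.28);  n_1 = (+0.1126, -0.9936)
edge 5: e_5 = (-1.16, +0.34);  n_5 = (+0.2813, +0.9596)
∠(n_1, n_5) = 157.20°
δ = |180° − 157.20°| = 22.80°
22.80° ≤ 2α = 28.07°  →  valid

δ = 22.80°, valid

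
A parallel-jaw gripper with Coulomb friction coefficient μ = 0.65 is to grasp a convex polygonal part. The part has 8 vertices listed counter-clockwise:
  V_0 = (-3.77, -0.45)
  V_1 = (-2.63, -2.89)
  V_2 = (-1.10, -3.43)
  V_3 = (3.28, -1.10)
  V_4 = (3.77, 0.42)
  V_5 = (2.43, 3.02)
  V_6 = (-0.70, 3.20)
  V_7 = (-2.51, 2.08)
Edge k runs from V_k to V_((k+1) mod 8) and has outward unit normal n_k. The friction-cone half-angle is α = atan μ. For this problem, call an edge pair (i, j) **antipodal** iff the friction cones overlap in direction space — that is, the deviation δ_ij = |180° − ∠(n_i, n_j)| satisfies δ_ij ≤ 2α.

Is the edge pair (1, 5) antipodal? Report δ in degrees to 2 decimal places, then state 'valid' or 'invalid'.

δ = 16.15°, valid

α = atan 0.65 = 33.02°;  2α = 66.05°
edge 1: e_1 = (+1.53, -0.54);  n_1 = (-0.3328, -0.9430)
edge 5: e_5 = (-3.13, +0.18);  n_5 = (+0.0574, +0.9984)
∠(n_1, n_5) = 163.85°
δ = |180° − 163.85°| = 16.15°
16.15° ≤ 2α = 66.05°  →  valid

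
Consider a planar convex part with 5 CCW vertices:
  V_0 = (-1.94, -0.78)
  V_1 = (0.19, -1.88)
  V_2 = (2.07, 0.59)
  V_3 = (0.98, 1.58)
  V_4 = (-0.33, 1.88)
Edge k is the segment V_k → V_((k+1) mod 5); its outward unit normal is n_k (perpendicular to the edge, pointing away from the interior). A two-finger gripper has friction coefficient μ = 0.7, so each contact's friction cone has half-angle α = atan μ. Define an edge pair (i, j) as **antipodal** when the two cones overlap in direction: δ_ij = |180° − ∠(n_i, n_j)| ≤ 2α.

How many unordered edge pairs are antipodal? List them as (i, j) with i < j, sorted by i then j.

count = 4; pairs: (0,2), (0,3), (1,3), (1,4)

α = atan 0.7 = 34.99°;  2α = 69.98°
n_0 = (-0.4589, -0.8885)
n_1 = (+0.7957, -0.6057)
n_2 = (+0.6723, +0.7402)
n_3 = (+0.2232, +0.9748)
n_4 = (-0.8555, +0.5178)
  (0,1): δ = 99.96°  ·
  (0,2): δ = 14.93°  ✓
  (0,3): δ = 14.41°  ✓
  (0,4): δ = 86.13°  ·
  (1,2): δ = 94.97°  ·
  (1,3): δ = 65.62°  ✓
  (1,4): δ = 6.09°  ✓
  (2,3): δ = 150.65°  ·
  (2,4): δ = 78.94°  ·
  (3,4): δ = 108.29°  ·
antipodal pairs: 4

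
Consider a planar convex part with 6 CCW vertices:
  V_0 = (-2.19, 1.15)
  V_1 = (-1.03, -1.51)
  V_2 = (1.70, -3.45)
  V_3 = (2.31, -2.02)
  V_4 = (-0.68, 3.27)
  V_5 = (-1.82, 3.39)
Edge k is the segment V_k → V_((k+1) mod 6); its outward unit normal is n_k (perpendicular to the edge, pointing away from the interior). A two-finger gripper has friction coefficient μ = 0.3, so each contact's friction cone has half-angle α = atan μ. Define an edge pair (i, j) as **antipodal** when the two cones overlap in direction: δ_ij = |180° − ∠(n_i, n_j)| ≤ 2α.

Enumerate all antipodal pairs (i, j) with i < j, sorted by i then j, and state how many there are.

α = atan 0.3 = 16.70°;  2α = 33.40°
n_0 = (-0.9166, -0.3997)
n_1 = (-0.5793, -0.8151)
n_2 = (+0.9198, -0.3924)
n_3 = (+0.8706, +0.4921)
n_4 = (+0.1047, +0.9945)
n_5 = (-0.9866, +0.1630)
  (0,1): δ = 148.96°  ·
  (0,2): δ = 46.66°  ·
  (0,3): δ = 5.91°  ✓
  (0,4): δ = 60.43°  ·
  (0,5): δ = 147.06°  ·
  (1,2): δ = 77.70°  ·
  (1,3): δ = 25.13°  ✓
  (1,4): δ = 29.39°  ✓
  (1,5): δ = 116.02°  ·
  (2,3): δ = 127.42°  ·
  (2,4): δ = 72.91°  ·
  (2,5): δ = 13.72°  ✓
  (3,4): δ = 125.48°  ·
  (3,5): δ = 38.86°  ·
  (4,5): δ = 93.37°  ·
antipodal pairs: 4

count = 4; pairs: (0,3), (1,3), (1,4), (2,5)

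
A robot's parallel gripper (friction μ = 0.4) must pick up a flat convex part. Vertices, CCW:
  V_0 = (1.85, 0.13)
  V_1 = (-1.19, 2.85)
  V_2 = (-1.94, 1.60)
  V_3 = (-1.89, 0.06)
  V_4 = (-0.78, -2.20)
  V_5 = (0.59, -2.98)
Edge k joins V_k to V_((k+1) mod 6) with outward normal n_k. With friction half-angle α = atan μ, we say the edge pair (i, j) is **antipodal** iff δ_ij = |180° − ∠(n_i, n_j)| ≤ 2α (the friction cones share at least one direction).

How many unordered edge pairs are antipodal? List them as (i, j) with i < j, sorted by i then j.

count = 4; pairs: (0,3), (0,4), (1,5), (2,5)

α = atan 0.4 = 21.80°;  2α = 43.60°
n_0 = (+0.6668, +0.7452)
n_1 = (-0.8575, +0.5145)
n_2 = (-0.9995, -0.0325)
n_3 = (-0.8976, -0.4408)
n_4 = (-0.4948, -0.8690)
n_5 = (+0.9268, -0.3755)
  (0,1): δ = 79.14°  ·
  (0,2): δ = 46.32°  ·
  (0,3): δ = 22.02°  ✓
  (0,4): δ = 12.17°  ✓
  (0,5): δ = 109.77°  ·
  (1,2): δ = 147.18°  ·
  (1,3): δ = 122.88°  ·
  (1,4): δ = 88.69°  ·
  (1,5): δ = 8.91°  ✓
  (2,3): δ = 155.70°  ·
  (2,4): δ = 121.51°  ·
  (2,5): δ = 23.91°  ✓
  (3,4): δ = 145.81°  ·
  (3,5): δ = 48.21°  ·
  (4,5): δ = 82.40°  ·
antipodal pairs: 4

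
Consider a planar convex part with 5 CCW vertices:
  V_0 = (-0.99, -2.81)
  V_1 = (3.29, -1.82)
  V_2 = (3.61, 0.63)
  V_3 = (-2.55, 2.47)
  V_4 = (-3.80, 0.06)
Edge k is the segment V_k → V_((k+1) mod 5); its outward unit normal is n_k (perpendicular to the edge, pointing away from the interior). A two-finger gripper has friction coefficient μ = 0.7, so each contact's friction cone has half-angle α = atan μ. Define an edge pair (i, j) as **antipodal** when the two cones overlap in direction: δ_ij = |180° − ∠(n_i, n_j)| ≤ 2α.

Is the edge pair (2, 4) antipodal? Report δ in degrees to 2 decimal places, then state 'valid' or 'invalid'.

α = atan 0.7 = 34.99°;  2α = 69.98°
edge 2: e_2 = (-6.16, +1.84);  n_2 = (+0.2862, +0.9582)
edge 4: e_4 = (+2.81, -2.87);  n_4 = (-0.7145, -0.6996)
∠(n_2, n_4) = 151.03°
δ = |180° − 151.03°| = 28.97°
28.97° ≤ 2α = 69.98°  →  valid

δ = 28.97°, valid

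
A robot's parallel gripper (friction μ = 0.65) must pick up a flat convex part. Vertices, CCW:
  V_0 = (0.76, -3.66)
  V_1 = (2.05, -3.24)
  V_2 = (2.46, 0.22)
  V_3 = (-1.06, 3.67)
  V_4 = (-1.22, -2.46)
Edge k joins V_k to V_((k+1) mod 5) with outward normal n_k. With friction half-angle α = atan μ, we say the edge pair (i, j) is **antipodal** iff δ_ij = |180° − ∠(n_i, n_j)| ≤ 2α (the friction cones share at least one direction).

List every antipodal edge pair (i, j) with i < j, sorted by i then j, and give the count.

count = 5; pairs: (0,2), (1,3), (1,4), (2,3), (2,4)

α = atan 0.65 = 33.02°;  2α = 66.05°
n_0 = (+0.3096, -0.9509)
n_1 = (+0.9931, -0.1177)
n_2 = (+0.7000, +0.7142)
n_3 = (-0.9997, +0.0261)
n_4 = (-0.5183, -0.8552)
  (0,1): δ = 114.79°  ·
  (0,2): δ = 62.46°  ✓
  (0,3): δ = 70.47°  ·
  (0,4): δ = 130.75°  ·
  (1,2): δ = 127.67°  ·
  (1,3): δ = 5.26°  ✓
  (1,4): δ = 65.54°  ✓
  (2,3): δ = 47.07°  ✓
  (2,4): δ = 13.21°  ✓
  (3,4): δ = 119.72°  ·
antipodal pairs: 5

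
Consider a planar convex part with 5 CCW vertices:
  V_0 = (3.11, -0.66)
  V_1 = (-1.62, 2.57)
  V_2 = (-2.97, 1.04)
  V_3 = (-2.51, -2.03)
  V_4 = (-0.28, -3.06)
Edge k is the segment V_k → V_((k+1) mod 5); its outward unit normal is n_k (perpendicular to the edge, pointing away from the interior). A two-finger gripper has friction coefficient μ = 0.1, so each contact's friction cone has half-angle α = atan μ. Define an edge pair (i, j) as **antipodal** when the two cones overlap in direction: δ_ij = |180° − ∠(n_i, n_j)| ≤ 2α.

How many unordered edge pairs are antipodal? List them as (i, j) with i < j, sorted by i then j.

count = 1; pairs: (0,3)

α = atan 0.1 = 5.71°;  2α = 11.42°
n_0 = (+0.5639, +0.8258)
n_1 = (-0.7498, +0.6616)
n_2 = (-0.9890, -0.1482)
n_3 = (-0.4193, -0.9078)
n_4 = (+0.5778, -0.8162)
  (0,1): δ = 97.10°  ·
  (0,2): δ = 47.15°  ·
  (0,3): δ = 9.54°  ✓
  (0,4): δ = 69.63°  ·
  (1,2): δ = 130.05°  ·
  (1,3): δ = 73.37°  ·
  (1,4): δ = 13.28°  ·
  (2,3): δ = 123.31°  ·
  (2,4): δ = 63.22°  ·
  (3,4): δ = 119.91°  ·
antipodal pairs: 1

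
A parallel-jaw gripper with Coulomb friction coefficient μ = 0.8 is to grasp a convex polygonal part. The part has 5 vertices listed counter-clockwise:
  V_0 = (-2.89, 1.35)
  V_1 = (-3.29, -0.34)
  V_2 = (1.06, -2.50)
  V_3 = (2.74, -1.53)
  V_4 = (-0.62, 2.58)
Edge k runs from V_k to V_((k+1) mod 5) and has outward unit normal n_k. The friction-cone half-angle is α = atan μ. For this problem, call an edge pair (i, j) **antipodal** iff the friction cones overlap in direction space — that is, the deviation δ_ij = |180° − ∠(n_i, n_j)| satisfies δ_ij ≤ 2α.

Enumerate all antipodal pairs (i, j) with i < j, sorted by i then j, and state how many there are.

count = 5; pairs: (0,2), (0,3), (1,3), (1,4), (2,4)

α = atan 0.8 = 38.66°;  2α = 77.32°
n_0 = (-0.9731, +0.2303)
n_1 = (-0.4447, -0.8957)
n_2 = (+0.5000, -0.8660)
n_3 = (+0.7742, +0.6329)
n_4 = (-0.4764, +0.8792)
  (0,1): δ = 103.09°  ·
  (0,2): δ = 46.68°  ✓
  (0,3): δ = 52.58°  ✓
  (0,4): δ = 131.77°  ·
  (1,2): δ = 123.59°  ·
  (1,3): δ = 24.33°  ✓
  (1,4): δ = 54.86°  ✓
  (2,3): δ = 80.73°  ·
  (2,4): δ = 1.55°  ✓
  (3,4): δ = 100.82°  ·
antipodal pairs: 5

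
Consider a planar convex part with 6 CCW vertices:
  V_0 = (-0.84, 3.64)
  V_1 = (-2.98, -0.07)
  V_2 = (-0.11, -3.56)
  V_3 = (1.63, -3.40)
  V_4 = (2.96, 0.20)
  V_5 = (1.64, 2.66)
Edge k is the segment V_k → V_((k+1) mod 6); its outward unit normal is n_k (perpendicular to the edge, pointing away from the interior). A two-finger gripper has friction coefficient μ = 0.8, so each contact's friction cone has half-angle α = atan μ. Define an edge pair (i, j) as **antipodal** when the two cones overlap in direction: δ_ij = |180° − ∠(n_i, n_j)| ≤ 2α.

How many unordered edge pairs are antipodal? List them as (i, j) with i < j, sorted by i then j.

count = 8; pairs: (0,2), (0,3), (0,4), (1,3), (1,4), (1,5), (2,4), (2,5)

α = atan 0.8 = 38.66°;  2α = 77.32°
n_0 = (-0.8662, +0.4997)
n_1 = (-0.7724, -0.6352)
n_2 = (+0.0916, -0.9958)
n_3 = (+0.9380, -0.3466)
n_4 = (+0.8812, +0.4728)
n_5 = (+0.3675, +0.9300)
  (0,1): δ = 110.59°  ·
  (0,2): δ = 54.77°  ✓
  (0,3): δ = 9.70°  ✓
  (0,4): δ = 58.19°  ✓
  (0,5): δ = 98.42°  ·
  (1,2): δ = 124.18°  ·
  (1,3): δ = 59.71°  ✓
  (1,4): δ = 11.21°  ✓
  (1,5): δ = 29.01°  ✓
  (2,3): δ = 115.53°  ·
  (2,4): δ = 67.04°  ✓
  (2,5): δ = 26.82°  ✓
  (3,4): δ = 131.51°  ·
  (3,5): δ = 91.29°  ·
  (4,5): δ = 139.78°  ·
antipodal pairs: 8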